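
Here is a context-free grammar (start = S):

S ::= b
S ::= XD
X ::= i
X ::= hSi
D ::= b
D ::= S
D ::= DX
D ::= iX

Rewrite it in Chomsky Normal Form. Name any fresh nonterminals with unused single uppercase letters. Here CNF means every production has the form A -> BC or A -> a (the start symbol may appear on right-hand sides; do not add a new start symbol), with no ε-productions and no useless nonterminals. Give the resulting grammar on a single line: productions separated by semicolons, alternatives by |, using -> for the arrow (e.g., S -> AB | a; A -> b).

No ε-productions.
After unit-elimination: S -> b | XD; D -> b | DX | XD | iX; X -> i | hSi.
TERM: introduce B -> h, A -> i and substitute in every rule of length ≥2.
BIN: X -> BSA becomes X -> BC, C -> SA.

S -> b | XD; A -> i; B -> h; C -> SA; D -> b | AX | DX | XD; X -> i | BC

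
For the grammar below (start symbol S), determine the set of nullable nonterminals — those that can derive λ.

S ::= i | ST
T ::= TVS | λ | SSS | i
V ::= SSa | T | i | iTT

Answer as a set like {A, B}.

{T, V}

Directly nullable (have an ε-rule): {T}.
V is nullable via V -> T (every symbol on the right is already known nullable).
Not nullable: S — each has a terminal in every rule's right-hand side or depends on a non-nullable symbol.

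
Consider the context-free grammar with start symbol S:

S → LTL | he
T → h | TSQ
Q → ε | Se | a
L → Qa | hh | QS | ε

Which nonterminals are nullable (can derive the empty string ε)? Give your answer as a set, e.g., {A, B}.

Directly nullable (have an ε-rule): {L, Q}.
Not nullable: S, T — each has a terminal in every rule's right-hand side or depends on a non-nullable symbol.

{L, Q}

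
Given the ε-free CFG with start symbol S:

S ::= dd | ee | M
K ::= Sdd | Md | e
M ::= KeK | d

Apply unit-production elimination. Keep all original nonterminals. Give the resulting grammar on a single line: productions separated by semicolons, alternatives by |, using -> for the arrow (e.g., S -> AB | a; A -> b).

S -> d | dd | ee | KeK; K -> e | Md | Sdd; M -> d | KeK

Unit productions: S->M.
Unit pairs (A ⇒* B via units): (S,M).
S: inherits non-unit rules of {M, S} → KeK | d | dd | ee.
K: inherits non-unit rules of {K} → Md | Sdd | e.
M: inherits non-unit rules of {M} → KeK | d.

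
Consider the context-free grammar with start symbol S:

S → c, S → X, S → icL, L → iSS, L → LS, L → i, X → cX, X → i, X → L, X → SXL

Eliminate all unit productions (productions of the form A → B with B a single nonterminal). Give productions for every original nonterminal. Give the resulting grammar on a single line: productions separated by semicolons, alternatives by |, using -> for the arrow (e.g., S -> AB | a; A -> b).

S -> c | i | LS | cX | SXL | iSS | icL; L -> i | LS | iSS; X -> i | LS | cX | SXL | iSS

Unit productions: S->X, X->L.
Unit pairs (A ⇒* B via units): (S,L), (S,X), (X,L).
S: inherits non-unit rules of {L, S, X} → LS | SXL | c | cX | i | iSS | icL.
L: inherits non-unit rules of {L} → LS | i | iSS.
X: inherits non-unit rules of {L, X} → LS | SXL | cX | i | iSS.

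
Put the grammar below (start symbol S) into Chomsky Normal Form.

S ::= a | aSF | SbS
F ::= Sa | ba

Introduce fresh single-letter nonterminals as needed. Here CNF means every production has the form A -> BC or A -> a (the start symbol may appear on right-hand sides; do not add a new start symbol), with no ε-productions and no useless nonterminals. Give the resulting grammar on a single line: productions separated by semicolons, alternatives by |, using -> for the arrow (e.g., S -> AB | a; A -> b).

No ε-productions.
No unit productions to eliminate.
TERM: introduce A -> a, B -> b and substitute in every rule of length ≥2.
BIN: S -> ASF becomes S -> AC, C -> SF; S -> SBS becomes S -> SD, D -> BS.

S -> a | AC | SD; A -> a; B -> b; C -> SF; D -> BS; F -> BA | SA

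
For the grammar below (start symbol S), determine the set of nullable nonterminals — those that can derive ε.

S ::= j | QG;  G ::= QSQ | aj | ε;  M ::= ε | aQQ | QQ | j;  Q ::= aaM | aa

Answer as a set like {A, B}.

Directly nullable (have an ε-rule): {G, M}.
Not nullable: Q, S — each has a terminal in every rule's right-hand side or depends on a non-nullable symbol.

{G, M}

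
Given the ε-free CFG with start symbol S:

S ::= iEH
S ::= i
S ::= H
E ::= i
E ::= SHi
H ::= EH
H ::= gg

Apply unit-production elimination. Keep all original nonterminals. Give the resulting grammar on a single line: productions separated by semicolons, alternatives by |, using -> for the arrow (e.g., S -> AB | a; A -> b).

S -> i | EH | gg | iEH; E -> i | SHi; H -> EH | gg

Unit productions: S->H.
Unit pairs (A ⇒* B via units): (S,H).
S: inherits non-unit rules of {H, S} → EH | gg | i | iEH.
E: inherits non-unit rules of {E} → SHi | i.
H: inherits non-unit rules of {H} → EH | gg.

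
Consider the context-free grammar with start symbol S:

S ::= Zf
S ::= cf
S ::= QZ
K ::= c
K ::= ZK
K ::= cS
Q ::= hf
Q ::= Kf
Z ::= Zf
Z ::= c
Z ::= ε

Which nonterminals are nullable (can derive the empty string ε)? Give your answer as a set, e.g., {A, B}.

Directly nullable (have an ε-rule): {Z}.
Not nullable: K, Q, S — each has a terminal in every rule's right-hand side or depends on a non-nullable symbol.

{Z}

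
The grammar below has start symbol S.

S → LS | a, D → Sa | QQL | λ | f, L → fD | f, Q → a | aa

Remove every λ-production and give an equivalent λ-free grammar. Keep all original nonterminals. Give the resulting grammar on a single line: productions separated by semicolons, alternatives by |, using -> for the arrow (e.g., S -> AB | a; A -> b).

S -> a | LS; D -> f | Sa | QQL; L -> f | fD; Q -> a | aa

Nullable set: {D}.
Drop D -> λ.
L -> fD: D nullable, giving f | fD.
Unchanged (no nullable symbols): S -> LS; S -> a; D -> QQL; D -> Sa; D -> f; L -> f; Q -> a; Q -> aa.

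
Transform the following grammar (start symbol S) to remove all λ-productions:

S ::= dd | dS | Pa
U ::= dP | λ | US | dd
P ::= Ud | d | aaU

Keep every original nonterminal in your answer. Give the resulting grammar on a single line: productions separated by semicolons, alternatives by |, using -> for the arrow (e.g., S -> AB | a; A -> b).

Nullable set: {U}.
P -> Ud: U nullable, giving Ud | d.
P -> aaU: U nullable, giving aa | aaU.
Drop U -> λ.
U -> US: U nullable, giving S | US.
Unchanged (no nullable symbols): S -> Pa; S -> dS; S -> dd; P -> d; U -> dP; U -> dd.

S -> Pa | dS | dd; P -> d | Ud | aa | aaU; U -> S | US | dP | dd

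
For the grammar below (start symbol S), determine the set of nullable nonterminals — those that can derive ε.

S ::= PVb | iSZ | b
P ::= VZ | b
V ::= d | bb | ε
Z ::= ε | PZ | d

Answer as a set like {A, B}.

Directly nullable (have an ε-rule): {V, Z}.
P is nullable via P -> VZ (every symbol on the right is already known nullable).
Not nullable: S — each has a terminal in every rule's right-hand side or depends on a non-nullable symbol.

{P, V, Z}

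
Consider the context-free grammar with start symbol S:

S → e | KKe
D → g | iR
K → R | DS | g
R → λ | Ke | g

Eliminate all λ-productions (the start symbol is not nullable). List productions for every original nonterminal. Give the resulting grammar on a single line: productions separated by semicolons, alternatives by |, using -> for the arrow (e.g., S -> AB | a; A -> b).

Nullable set: {K, R}.
S -> KKe: K, K nullable, giving KKe | Ke | e.
D -> iR: R nullable, giving i | iR.
K -> R: R nullable, giving R.
Drop R -> λ.
R -> Ke: K nullable, giving Ke | e.
Unchanged (no nullable symbols): S -> e; D -> g; K -> DS; K -> g; R -> g.

S -> e | Ke | KKe; D -> g | i | iR; K -> R | g | DS; R -> e | g | Ke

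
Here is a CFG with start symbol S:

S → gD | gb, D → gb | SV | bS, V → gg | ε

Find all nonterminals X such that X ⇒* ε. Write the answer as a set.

Directly nullable (have an ε-rule): {V}.
Not nullable: D, S — each has a terminal in every rule's right-hand side or depends on a non-nullable symbol.

{V}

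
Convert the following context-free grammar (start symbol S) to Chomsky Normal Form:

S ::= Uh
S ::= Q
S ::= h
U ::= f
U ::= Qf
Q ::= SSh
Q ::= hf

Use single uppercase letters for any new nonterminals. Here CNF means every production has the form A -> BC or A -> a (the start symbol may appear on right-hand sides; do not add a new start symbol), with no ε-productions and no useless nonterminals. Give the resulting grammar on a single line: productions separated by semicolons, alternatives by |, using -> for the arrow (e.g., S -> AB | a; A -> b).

No ε-productions.
After unit-elimination: S -> h | Uh | hf | SSh; Q -> hf | SSh; U -> f | Qf.
TERM: introduce B -> f, A -> h and substitute in every rule of length ≥2.
BIN: Q -> SSA becomes Q -> SC, C -> SA; S -> SSA becomes S -> SD, D -> SA.

S -> h | AB | SD | UA; A -> h; B -> f; C -> SA; D -> SA; Q -> AB | SC; U -> f | QB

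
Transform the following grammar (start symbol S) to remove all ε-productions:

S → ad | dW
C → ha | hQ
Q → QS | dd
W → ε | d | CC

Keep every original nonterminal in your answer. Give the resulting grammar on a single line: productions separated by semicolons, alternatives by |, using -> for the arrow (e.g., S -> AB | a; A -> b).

Nullable set: {W}.
S -> dW: W nullable, giving d | dW.
Drop W -> ε.
Unchanged (no nullable symbols): S -> ad; C -> hQ; C -> ha; Q -> QS; Q -> dd; W -> CC; W -> d.

S -> d | ad | dW; C -> hQ | ha; Q -> QS | dd; W -> d | CC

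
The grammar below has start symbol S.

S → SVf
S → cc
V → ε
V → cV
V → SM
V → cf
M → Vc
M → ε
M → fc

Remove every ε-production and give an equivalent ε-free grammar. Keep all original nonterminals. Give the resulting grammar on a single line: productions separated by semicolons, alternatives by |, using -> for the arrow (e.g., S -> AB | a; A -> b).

Nullable set: {M, V}.
S -> SVf: V nullable, giving SVf | Sf.
Drop M -> ε.
M -> Vc: V nullable, giving Vc | c.
Drop V -> ε.
V -> SM: M nullable, giving S | SM.
V -> cV: V nullable, giving c | cV.
Unchanged (no nullable symbols): S -> cc; M -> fc; V -> cf.

S -> Sf | cc | SVf; M -> c | Vc | fc; V -> S | c | SM | cV | cf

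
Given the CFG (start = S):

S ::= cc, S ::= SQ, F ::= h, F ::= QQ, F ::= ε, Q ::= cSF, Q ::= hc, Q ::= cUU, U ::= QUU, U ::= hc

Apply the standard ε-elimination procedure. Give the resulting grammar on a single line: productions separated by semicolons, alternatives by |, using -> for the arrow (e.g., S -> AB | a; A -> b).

Nullable set: {F}.
Drop F -> ε.
Q -> cSF: F nullable, giving cS | cSF.
Unchanged (no nullable symbols): S -> SQ; S -> cc; F -> QQ; F -> h; Q -> cUU; Q -> hc; U -> QUU; U -> hc.

S -> SQ | cc; F -> h | QQ; Q -> cS | hc | cSF | cUU; U -> hc | QUU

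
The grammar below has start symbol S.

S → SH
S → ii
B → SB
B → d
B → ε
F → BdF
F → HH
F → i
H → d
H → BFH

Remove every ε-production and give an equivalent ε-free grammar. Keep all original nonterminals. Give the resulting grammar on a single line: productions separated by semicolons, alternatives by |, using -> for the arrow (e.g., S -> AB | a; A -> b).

S -> SH | ii; B -> S | d | SB; F -> i | HH | dF | BdF; H -> d | FH | BFH

Nullable set: {B}.
Drop B -> ε.
B -> SB: B nullable, giving S | SB.
F -> BdF: B nullable, giving BdF | dF.
H -> BFH: B nullable, giving BFH | FH.
Unchanged (no nullable symbols): S -> SH; S -> ii; B -> d; F -> HH; F -> i; H -> d.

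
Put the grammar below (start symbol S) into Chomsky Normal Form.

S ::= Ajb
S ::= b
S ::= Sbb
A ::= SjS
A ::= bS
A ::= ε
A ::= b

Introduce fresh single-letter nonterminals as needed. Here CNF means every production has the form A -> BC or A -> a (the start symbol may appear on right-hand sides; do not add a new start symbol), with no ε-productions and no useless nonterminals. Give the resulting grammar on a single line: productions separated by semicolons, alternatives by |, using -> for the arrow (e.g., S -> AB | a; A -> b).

Nullable: {A}; after ε-elimination: S -> b | jb | Ajb | Sbb; A -> b | bS | SjS.
No unit productions to eliminate.
TERM: introduce C -> b, B -> j and substitute in every rule of length ≥2.
BIN: A -> SBS becomes A -> SD, D -> BS; S -> ABC becomes S -> AE, E -> BC; S -> SCC becomes S -> SF, F -> CC.

S -> b | AE | BC | SF; A -> b | CS | SD; B -> j; C -> b; D -> BS; E -> BC; F -> CC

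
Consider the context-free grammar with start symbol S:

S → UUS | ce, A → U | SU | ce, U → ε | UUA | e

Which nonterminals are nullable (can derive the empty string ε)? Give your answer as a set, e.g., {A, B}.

{A, U}

Directly nullable (have an ε-rule): {U}.
A is nullable via A -> U (every symbol on the right is already known nullable).
Not nullable: S — each has a terminal in every rule's right-hand side or depends on a non-nullable symbol.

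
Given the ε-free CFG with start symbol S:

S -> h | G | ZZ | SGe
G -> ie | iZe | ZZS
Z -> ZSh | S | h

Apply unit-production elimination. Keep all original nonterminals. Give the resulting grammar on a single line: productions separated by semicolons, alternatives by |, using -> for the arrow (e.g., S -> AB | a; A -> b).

S -> h | ZZ | ie | SGe | ZZS | iZe; G -> ie | ZZS | iZe; Z -> h | ZZ | ie | SGe | ZSh | ZZS | iZe

Unit productions: S->G, Z->S.
Unit pairs (A ⇒* B via units): (S,G), (Z,G), (Z,S).
S: inherits non-unit rules of {G, S} → SGe | ZZ | ZZS | h | iZe | ie.
G: inherits non-unit rules of {G} → ZZS | iZe | ie.
Z: inherits non-unit rules of {G, S, Z} → SGe | ZSh | ZZ | ZZS | h | iZe | ie.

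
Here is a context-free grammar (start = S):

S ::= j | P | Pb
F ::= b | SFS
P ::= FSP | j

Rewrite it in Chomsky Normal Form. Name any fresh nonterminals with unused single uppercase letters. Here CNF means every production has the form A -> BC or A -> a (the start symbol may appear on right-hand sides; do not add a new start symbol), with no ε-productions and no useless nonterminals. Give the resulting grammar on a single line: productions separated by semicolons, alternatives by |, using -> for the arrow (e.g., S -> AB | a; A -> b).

S -> j | FD | PA; A -> b; B -> FS; C -> SP; D -> SP; F -> b | SB; P -> j | FC

No ε-productions.
After unit-elimination: S -> j | Pb | FSP; F -> b | SFS; P -> j | FSP.
TERM: introduce A -> b and substitute in every rule of length ≥2.
BIN: F -> SFS becomes F -> SB, B -> FS; P -> FSP becomes P -> FC, C -> SP; S -> FSP becomes S -> FD, D -> SP.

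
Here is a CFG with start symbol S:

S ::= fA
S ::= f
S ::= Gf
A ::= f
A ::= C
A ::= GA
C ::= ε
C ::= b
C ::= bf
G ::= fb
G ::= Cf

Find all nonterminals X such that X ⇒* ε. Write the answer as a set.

{A, C}

Directly nullable (have an ε-rule): {C}.
A is nullable via A -> C (every symbol on the right is already known nullable).
Not nullable: G, S — each has a terminal in every rule's right-hand side or depends on a non-nullable symbol.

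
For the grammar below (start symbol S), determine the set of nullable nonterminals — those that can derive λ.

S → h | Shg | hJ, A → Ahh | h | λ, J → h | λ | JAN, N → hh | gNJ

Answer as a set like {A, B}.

{A, J}

Directly nullable (have an ε-rule): {A, J}.
Not nullable: N, S — each has a terminal in every rule's right-hand side or depends on a non-nullable symbol.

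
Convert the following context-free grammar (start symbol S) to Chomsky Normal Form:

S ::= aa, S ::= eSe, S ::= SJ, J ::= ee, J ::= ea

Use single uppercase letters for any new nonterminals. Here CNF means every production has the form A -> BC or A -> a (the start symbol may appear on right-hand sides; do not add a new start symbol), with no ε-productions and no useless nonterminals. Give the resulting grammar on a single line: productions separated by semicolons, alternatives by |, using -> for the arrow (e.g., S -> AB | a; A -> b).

S -> AC | BB | SJ; A -> e; B -> a; C -> SA; J -> AA | AB

No ε-productions.
No unit productions to eliminate.
TERM: introduce B -> a, A -> e and substitute in every rule of length ≥2.
BIN: S -> ASA becomes S -> AC, C -> SA.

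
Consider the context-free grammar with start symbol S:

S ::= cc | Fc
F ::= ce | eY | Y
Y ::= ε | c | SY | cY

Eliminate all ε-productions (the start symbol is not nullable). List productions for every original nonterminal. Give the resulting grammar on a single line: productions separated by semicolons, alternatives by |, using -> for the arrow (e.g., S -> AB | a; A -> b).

S -> c | Fc | cc; F -> Y | e | ce | eY; Y -> S | c | SY | cY

Nullable set: {F, Y}.
S -> Fc: F nullable, giving Fc | c.
F -> Y: Y nullable, giving Y.
F -> eY: Y nullable, giving e | eY.
Drop Y -> ε.
Y -> SY: Y nullable, giving S | SY.
Y -> cY: Y nullable, giving c | cY.
Unchanged (no nullable symbols): S -> cc; F -> ce; Y -> c.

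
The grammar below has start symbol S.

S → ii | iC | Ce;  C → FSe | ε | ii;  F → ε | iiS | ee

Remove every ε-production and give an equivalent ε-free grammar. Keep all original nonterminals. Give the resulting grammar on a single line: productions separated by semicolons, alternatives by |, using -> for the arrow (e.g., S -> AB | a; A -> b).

S -> e | i | Ce | iC | ii; C -> Se | ii | FSe; F -> ee | iiS

Nullable set: {C, F}.
S -> Ce: C nullable, giving Ce | e.
S -> iC: C nullable, giving i | iC.
Drop C -> ε.
C -> FSe: F nullable, giving FSe | Se.
Drop F -> ε.
Unchanged (no nullable symbols): S -> ii; C -> ii; F -> ee; F -> iiS.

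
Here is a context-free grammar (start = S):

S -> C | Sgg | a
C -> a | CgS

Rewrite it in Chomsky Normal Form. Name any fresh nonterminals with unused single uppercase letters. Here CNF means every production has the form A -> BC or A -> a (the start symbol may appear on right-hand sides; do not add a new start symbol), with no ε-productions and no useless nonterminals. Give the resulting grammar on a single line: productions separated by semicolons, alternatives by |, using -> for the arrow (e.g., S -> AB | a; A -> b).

No ε-productions.
After unit-elimination: S -> a | CgS | Sgg; C -> a | CgS.
TERM: introduce A -> g and substitute in every rule of length ≥2.
BIN: C -> CAS becomes C -> CB, B -> AS; S -> CAS becomes S -> CD, D -> AS; S -> SAA becomes S -> SE, E -> AA.

S -> a | CD | SE; A -> g; B -> AS; C -> a | CB; D -> AS; E -> AA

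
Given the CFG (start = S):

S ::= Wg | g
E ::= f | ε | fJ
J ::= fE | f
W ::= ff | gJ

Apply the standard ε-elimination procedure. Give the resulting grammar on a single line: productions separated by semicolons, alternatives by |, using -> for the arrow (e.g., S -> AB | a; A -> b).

Nullable set: {E}.
Drop E -> ε.
J -> fE: E nullable, giving f | fE.
Unchanged (no nullable symbols): S -> Wg; S -> g; E -> f; E -> fJ; J -> f; W -> ff; W -> gJ.

S -> g | Wg; E -> f | fJ; J -> f | fE; W -> ff | gJ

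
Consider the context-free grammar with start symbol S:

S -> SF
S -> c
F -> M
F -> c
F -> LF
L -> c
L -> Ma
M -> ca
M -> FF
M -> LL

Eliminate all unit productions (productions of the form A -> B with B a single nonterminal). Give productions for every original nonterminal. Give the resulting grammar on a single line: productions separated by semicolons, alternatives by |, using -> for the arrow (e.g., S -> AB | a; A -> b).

Unit productions: F->M.
Unit pairs (A ⇒* B via units): (F,M).
S: inherits non-unit rules of {S} → SF | c.
F: inherits non-unit rules of {F, M} → FF | LF | LL | c | ca.
L: inherits non-unit rules of {L} → Ma | c.
M: inherits non-unit rules of {M} → FF | LL | ca.

S -> c | SF; F -> c | FF | LF | LL | ca; L -> c | Ma; M -> FF | LL | ca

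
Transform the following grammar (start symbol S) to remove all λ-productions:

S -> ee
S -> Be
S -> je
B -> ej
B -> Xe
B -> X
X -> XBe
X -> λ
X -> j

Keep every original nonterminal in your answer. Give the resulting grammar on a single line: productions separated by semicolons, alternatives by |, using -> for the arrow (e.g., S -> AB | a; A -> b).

Nullable set: {B, X}.
S -> Be: B nullable, giving Be | e.
B -> X: X nullable, giving X.
B -> Xe: X nullable, giving Xe | e.
Drop X -> λ.
X -> XBe: X, B nullable, giving Be | XBe | Xe | e.
Unchanged (no nullable symbols): S -> ee; S -> je; B -> ej; X -> j.

S -> e | Be | ee | je; B -> X | e | Xe | ej; X -> e | j | Be | Xe | XBe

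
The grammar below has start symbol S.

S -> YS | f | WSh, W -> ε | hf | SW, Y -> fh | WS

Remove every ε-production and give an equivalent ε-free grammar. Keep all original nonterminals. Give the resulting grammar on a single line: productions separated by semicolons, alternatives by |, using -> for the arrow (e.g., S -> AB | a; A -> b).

S -> f | Sh | YS | WSh; W -> S | SW | hf; Y -> S | WS | fh

Nullable set: {W}.
S -> WSh: W nullable, giving Sh | WSh.
Drop W -> ε.
W -> SW: W nullable, giving S | SW.
Y -> WS: W nullable, giving S | WS.
Unchanged (no nullable symbols): S -> YS; S -> f; W -> hf; Y -> fh.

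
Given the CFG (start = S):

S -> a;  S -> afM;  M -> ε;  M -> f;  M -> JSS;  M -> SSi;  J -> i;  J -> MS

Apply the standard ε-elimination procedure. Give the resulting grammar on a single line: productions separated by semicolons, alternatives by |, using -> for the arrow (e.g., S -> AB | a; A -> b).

S -> a | af | afM; J -> S | i | MS; M -> f | JSS | SSi

Nullable set: {M}.
S -> afM: M nullable, giving af | afM.
J -> MS: M nullable, giving MS | S.
Drop M -> ε.
Unchanged (no nullable symbols): S -> a; J -> i; M -> JSS; M -> SSi; M -> f.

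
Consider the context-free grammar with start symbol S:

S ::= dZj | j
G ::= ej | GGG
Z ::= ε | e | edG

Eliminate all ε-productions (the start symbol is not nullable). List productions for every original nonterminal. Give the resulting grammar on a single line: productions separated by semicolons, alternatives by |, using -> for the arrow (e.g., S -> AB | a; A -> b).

S -> j | dj | dZj; G -> ej | GGG; Z -> e | edG

Nullable set: {Z}.
S -> dZj: Z nullable, giving dZj | dj.
Drop Z -> ε.
Unchanged (no nullable symbols): S -> j; G -> GGG; G -> ej; Z -> e; Z -> edG.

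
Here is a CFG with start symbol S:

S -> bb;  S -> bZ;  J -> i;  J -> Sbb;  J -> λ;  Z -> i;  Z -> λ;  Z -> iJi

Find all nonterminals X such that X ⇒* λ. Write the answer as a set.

Directly nullable (have an ε-rule): {J, Z}.
Not nullable: S — each has a terminal in every rule's right-hand side or depends on a non-nullable symbol.

{J, Z}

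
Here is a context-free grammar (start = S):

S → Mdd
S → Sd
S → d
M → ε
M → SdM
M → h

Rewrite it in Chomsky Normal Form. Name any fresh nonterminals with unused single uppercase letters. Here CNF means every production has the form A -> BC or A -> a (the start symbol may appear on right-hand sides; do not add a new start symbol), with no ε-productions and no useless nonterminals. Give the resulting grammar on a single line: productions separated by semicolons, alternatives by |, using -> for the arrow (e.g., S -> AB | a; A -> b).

S -> d | AA | MC | SA; A -> d; B -> AM; C -> AA; M -> h | SA | SB

Nullable: {M}; after ε-elimination: S -> d | Sd | dd | Mdd; M -> h | Sd | SdM.
No unit productions to eliminate.
TERM: introduce A -> d and substitute in every rule of length ≥2.
BIN: M -> SAM becomes M -> SB, B -> AM; S -> MAA becomes S -> MC, C -> AA.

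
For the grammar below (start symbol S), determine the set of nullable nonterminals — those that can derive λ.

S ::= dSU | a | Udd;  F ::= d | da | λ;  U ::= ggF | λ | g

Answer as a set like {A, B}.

{F, U}

Directly nullable (have an ε-rule): {F, U}.
Not nullable: S — each has a terminal in every rule's right-hand side or depends on a non-nullable symbol.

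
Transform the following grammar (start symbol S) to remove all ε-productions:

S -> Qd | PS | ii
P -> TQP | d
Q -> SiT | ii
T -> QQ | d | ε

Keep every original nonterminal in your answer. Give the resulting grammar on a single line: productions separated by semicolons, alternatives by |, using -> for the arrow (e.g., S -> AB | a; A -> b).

Nullable set: {T}.
P -> TQP: T nullable, giving QP | TQP.
Q -> SiT: T nullable, giving Si | SiT.
Drop T -> ε.
Unchanged (no nullable symbols): S -> PS; S -> Qd; S -> ii; P -> d; Q -> ii; T -> QQ; T -> d.

S -> PS | Qd | ii; P -> d | QP | TQP; Q -> Si | ii | SiT; T -> d | QQ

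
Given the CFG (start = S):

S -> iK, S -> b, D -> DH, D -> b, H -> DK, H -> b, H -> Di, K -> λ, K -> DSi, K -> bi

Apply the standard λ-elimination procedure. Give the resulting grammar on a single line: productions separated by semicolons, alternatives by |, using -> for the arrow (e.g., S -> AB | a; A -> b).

S -> b | i | iK; D -> b | DH; H -> D | b | DK | Di; K -> bi | DSi

Nullable set: {K}.
S -> iK: K nullable, giving i | iK.
H -> DK: K nullable, giving D | DK.
Drop K -> λ.
Unchanged (no nullable symbols): S -> b; D -> DH; D -> b; H -> Di; H -> b; K -> DSi; K -> bi.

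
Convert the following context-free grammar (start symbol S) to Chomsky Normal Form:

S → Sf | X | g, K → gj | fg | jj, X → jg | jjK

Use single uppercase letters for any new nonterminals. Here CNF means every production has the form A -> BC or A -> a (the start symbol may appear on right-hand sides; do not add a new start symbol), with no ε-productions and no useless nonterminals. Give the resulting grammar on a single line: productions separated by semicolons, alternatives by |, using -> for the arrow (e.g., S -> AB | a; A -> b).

S -> g | CB | CD | SA; A -> f; B -> g; C -> j; D -> CK; K -> AB | BC | CC

No ε-productions.
After unit-elimination: S -> g | Sf | jg | jjK; K -> fg | gj | jj; X -> jg | jjK.
TERM: introduce A -> f, B -> g, C -> j and substitute in every rule of length ≥2.
BIN: S -> CCK becomes S -> CD, D -> CK; X -> CCK becomes X -> CE, E -> CK.
Drop unreachable/unproductive: X.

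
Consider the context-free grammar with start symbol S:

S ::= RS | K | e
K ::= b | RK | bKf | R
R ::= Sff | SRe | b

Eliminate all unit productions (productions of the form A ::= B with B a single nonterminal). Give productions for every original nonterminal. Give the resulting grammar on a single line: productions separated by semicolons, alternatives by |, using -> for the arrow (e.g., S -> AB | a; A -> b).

S -> b | e | RK | RS | SRe | Sff | bKf; K -> b | RK | SRe | Sff | bKf; R -> b | SRe | Sff

Unit productions: K->R, S->K.
Unit pairs (A ⇒* B via units): (K,R), (S,K), (S,R).
S: inherits non-unit rules of {K, R, S} → RK | RS | SRe | Sff | b | bKf | e.
K: inherits non-unit rules of {K, R} → RK | SRe | Sff | b | bKf.
R: inherits non-unit rules of {R} → SRe | Sff | b.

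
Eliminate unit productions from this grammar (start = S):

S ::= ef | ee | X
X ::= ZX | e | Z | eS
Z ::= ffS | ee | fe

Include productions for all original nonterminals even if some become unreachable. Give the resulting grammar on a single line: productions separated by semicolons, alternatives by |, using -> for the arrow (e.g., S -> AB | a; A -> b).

S -> e | ZX | eS | ee | ef | fe | ffS; X -> e | ZX | eS | ee | fe | ffS; Z -> ee | fe | ffS

Unit productions: S->X, X->Z.
Unit pairs (A ⇒* B via units): (S,X), (S,Z), (X,Z).
S: inherits non-unit rules of {S, X, Z} → ZX | e | eS | ee | ef | fe | ffS.
X: inherits non-unit rules of {X, Z} → ZX | e | eS | ee | fe | ffS.
Z: inherits non-unit rules of {Z} → ee | fe | ffS.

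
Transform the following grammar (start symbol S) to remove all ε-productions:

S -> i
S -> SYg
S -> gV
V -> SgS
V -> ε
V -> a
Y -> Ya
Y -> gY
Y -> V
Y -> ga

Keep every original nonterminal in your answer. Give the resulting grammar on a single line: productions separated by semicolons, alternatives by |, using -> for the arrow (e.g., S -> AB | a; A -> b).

S -> g | i | Sg | gV | SYg; V -> a | SgS; Y -> V | a | g | Ya | gY | ga

Nullable set: {V, Y}.
S -> SYg: Y nullable, giving SYg | Sg.
S -> gV: V nullable, giving g | gV.
Drop V -> ε.
Y -> V: V nullable, giving V.
Y -> Ya: Y nullable, giving Ya | a.
Y -> gY: Y nullable, giving g | gY.
Unchanged (no nullable symbols): S -> i; V -> SgS; V -> a; Y -> ga.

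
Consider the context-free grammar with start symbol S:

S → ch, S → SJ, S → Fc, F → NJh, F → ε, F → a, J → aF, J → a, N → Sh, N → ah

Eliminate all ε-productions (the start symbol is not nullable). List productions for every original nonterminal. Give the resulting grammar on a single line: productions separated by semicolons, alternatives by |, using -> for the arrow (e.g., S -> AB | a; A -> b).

S -> c | Fc | SJ | ch; F -> a | NJh; J -> a | aF; N -> Sh | ah

Nullable set: {F}.
S -> Fc: F nullable, giving Fc | c.
Drop F -> ε.
J -> aF: F nullable, giving a | aF.
Unchanged (no nullable symbols): S -> SJ; S -> ch; F -> NJh; F -> a; J -> a; N -> Sh; N -> ah.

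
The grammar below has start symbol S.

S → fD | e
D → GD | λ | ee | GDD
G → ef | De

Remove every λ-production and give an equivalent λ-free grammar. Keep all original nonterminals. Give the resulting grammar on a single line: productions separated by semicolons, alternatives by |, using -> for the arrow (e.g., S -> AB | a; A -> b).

Nullable set: {D}.
S -> fD: D nullable, giving f | fD.
Drop D -> λ.
D -> GD: D nullable, giving G | GD.
D -> GDD: D, D nullable, giving G | GD | GDD.
G -> De: D nullable, giving De | e.
Unchanged (no nullable symbols): S -> e; D -> ee; G -> ef.

S -> e | f | fD; D -> G | GD | ee | GDD; G -> e | De | ef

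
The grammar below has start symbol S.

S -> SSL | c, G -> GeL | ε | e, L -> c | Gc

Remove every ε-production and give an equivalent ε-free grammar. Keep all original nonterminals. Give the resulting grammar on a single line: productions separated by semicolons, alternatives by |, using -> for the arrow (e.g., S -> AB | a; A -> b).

Nullable set: {G}.
Drop G -> ε.
G -> GeL: G nullable, giving GeL | eL.
L -> Gc: G nullable, giving Gc | c.
Unchanged (no nullable symbols): S -> SSL; S -> c; G -> e; L -> c.

S -> c | SSL; G -> e | eL | GeL; L -> c | Gc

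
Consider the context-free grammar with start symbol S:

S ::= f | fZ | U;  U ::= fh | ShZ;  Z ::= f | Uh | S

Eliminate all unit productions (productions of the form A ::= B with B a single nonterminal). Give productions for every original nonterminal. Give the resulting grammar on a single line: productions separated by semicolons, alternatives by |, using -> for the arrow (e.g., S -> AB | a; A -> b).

S -> f | fZ | fh | ShZ; U -> fh | ShZ; Z -> f | Uh | fZ | fh | ShZ

Unit productions: S->U, Z->S.
Unit pairs (A ⇒* B via units): (S,U), (Z,S), (Z,U).
S: inherits non-unit rules of {S, U} → ShZ | f | fZ | fh.
U: inherits non-unit rules of {U} → ShZ | fh.
Z: inherits non-unit rules of {S, U, Z} → ShZ | Uh | f | fZ | fh.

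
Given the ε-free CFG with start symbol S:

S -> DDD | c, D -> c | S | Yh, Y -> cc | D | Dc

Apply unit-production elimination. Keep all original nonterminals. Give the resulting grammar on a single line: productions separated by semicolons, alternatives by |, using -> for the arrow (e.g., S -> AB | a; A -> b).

S -> c | DDD; D -> c | Yh | DDD; Y -> c | Dc | Yh | cc | DDD

Unit productions: D->S, Y->D.
Unit pairs (A ⇒* B via units): (D,S), (Y,D), (Y,S).
S: inherits non-unit rules of {S} → DDD | c.
D: inherits non-unit rules of {D, S} → DDD | Yh | c.
Y: inherits non-unit rules of {D, S, Y} → DDD | Dc | Yh | c | cc.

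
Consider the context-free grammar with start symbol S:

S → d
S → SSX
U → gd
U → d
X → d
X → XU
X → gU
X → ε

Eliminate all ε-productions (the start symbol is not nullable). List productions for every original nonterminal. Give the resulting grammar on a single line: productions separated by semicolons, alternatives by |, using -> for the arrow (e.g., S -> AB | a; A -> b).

Nullable set: {X}.
S -> SSX: X nullable, giving SS | SSX.
Drop X -> ε.
X -> XU: X nullable, giving U | XU.
Unchanged (no nullable symbols): S -> d; U -> d; U -> gd; X -> d; X -> gU.

S -> d | SS | SSX; U -> d | gd; X -> U | d | XU | gU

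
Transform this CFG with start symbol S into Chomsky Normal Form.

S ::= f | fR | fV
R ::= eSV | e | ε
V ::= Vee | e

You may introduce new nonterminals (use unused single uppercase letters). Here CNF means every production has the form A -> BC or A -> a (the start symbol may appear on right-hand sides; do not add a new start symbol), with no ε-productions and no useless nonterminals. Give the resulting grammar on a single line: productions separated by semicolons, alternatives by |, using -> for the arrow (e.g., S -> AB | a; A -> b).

Nullable: {R}; after ε-elimination: S -> f | fR | fV; R -> e | eSV; V -> e | Vee.
No unit productions to eliminate.
TERM: introduce A -> e, B -> f and substitute in every rule of length ≥2.
BIN: R -> ASV becomes R -> AC, C -> SV; V -> VAA becomes V -> VD, D -> AA.

S -> f | BR | BV; A -> e; B -> f; C -> SV; D -> AA; R -> e | AC; V -> e | VD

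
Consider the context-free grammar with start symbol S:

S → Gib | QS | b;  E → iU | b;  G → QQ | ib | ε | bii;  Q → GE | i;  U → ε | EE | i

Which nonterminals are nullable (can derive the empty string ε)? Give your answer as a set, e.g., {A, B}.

{G, U}

Directly nullable (have an ε-rule): {G, U}.
Not nullable: E, Q, S — each has a terminal in every rule's right-hand side or depends on a non-nullable symbol.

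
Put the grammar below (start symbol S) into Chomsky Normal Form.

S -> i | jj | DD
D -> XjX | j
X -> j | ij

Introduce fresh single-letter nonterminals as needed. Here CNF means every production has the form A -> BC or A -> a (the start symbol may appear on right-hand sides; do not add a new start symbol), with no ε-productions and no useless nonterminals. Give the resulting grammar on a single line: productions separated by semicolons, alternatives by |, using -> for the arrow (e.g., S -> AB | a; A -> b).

S -> i | AA | DD; A -> j; B -> i; C -> AX; D -> j | XC; X -> j | BA

No ε-productions.
No unit productions to eliminate.
TERM: introduce B -> i, A -> j and substitute in every rule of length ≥2.
BIN: D -> XAX becomes D -> XC, C -> AX.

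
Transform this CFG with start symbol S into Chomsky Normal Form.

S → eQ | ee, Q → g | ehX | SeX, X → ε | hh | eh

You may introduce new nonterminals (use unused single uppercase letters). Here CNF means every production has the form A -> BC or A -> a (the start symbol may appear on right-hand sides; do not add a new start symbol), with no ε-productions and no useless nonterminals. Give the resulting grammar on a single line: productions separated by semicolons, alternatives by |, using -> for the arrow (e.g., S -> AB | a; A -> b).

Nullable: {X}; after ε-elimination: S -> eQ | ee; Q -> g | Se | eh | SeX | ehX; X -> eh | hh.
No unit productions to eliminate.
TERM: introduce A -> e, B -> h and substitute in every rule of length ≥2.
BIN: Q -> ABX becomes Q -> AC, C -> BX; Q -> SAX becomes Q -> SD, D -> AX.

S -> AA | AQ; A -> e; B -> h; C -> BX; D -> AX; Q -> g | AB | AC | SA | SD; X -> AB | BB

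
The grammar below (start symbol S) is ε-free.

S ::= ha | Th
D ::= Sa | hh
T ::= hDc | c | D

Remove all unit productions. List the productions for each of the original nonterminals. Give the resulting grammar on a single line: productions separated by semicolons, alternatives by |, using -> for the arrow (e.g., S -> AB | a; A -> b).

S -> Th | ha; D -> Sa | hh; T -> c | Sa | hh | hDc

Unit productions: T->D.
Unit pairs (A ⇒* B via units): (T,D).
S: inherits non-unit rules of {S} → Th | ha.
D: inherits non-unit rules of {D} → Sa | hh.
T: inherits non-unit rules of {D, T} → Sa | c | hDc | hh.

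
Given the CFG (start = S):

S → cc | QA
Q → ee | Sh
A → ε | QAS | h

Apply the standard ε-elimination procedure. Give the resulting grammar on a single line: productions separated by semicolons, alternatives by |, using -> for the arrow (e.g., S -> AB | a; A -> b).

S -> Q | QA | cc; A -> h | QS | QAS; Q -> Sh | ee

Nullable set: {A}.
S -> QA: A nullable, giving Q | QA.
Drop A -> ε.
A -> QAS: A nullable, giving QAS | QS.
Unchanged (no nullable symbols): S -> cc; A -> h; Q -> Sh; Q -> ee.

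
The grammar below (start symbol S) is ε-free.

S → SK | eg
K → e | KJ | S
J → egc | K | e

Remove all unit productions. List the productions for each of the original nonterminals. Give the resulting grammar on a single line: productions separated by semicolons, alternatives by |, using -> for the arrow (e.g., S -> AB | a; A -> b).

S -> SK | eg; J -> e | KJ | SK | eg | egc; K -> e | KJ | SK | eg

Unit productions: J->K, K->S.
Unit pairs (A ⇒* B via units): (J,K), (J,S), (K,S).
S: inherits non-unit rules of {S} → SK | eg.
J: inherits non-unit rules of {J, K, S} → KJ | SK | e | eg | egc.
K: inherits non-unit rules of {K, S} → KJ | SK | e | eg.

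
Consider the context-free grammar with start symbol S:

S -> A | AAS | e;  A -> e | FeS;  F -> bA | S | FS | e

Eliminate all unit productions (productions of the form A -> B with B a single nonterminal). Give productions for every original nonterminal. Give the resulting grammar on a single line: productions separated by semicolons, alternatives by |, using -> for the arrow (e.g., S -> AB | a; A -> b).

Unit productions: F->S, S->A.
Unit pairs (A ⇒* B via units): (F,A), (F,S), (S,A).
S: inherits non-unit rules of {A, S} → AAS | FeS | e.
A: inherits non-unit rules of {A} → FeS | e.
F: inherits non-unit rules of {A, F, S} → AAS | FS | FeS | bA | e.

S -> e | AAS | FeS; A -> e | FeS; F -> e | FS | bA | AAS | FeS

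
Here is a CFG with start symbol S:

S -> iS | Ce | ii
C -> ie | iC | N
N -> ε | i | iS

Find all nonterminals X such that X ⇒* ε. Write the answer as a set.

{C, N}

Directly nullable (have an ε-rule): {N}.
C is nullable via C -> N (every symbol on the right is already known nullable).
Not nullable: S — each has a terminal in every rule's right-hand side or depends on a non-nullable symbol.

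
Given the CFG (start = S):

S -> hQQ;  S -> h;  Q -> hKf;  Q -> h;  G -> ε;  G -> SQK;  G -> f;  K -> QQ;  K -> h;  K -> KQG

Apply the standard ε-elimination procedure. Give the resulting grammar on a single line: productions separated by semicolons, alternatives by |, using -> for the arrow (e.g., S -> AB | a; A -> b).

Nullable set: {G}.
Drop G -> ε.
K -> KQG: G nullable, giving KQ | KQG.
Unchanged (no nullable symbols): S -> h; S -> hQQ; G -> SQK; G -> f; K -> QQ; K -> h; Q -> h; Q -> hKf.

S -> h | hQQ; G -> f | SQK; K -> h | KQ | QQ | KQG; Q -> h | hKf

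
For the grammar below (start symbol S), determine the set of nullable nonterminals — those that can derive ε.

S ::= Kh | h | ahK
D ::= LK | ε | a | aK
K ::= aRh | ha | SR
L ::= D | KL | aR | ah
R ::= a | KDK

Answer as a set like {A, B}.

{D, L}

Directly nullable (have an ε-rule): {D}.
L is nullable via L -> D (every symbol on the right is already known nullable).
Not nullable: K, R, S — each has a terminal in every rule's right-hand side or depends on a non-nullable symbol.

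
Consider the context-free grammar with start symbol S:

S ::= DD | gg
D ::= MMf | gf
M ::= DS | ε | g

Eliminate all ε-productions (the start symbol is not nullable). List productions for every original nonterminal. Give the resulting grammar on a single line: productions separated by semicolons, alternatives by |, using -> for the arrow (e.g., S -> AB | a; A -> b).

Nullable set: {M}.
D -> MMf: M, M nullable, giving MMf | Mf | f.
Drop M -> ε.
Unchanged (no nullable symbols): S -> DD; S -> gg; D -> gf; M -> DS; M -> g.

S -> DD | gg; D -> f | Mf | gf | MMf; M -> g | DS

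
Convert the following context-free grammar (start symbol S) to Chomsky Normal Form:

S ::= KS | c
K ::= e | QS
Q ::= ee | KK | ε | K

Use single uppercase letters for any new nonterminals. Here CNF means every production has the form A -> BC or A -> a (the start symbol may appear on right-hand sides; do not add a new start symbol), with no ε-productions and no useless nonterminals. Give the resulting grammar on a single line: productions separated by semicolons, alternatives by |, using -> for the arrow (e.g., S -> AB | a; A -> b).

Nullable: {Q}; after ε-elimination: S -> c | KS; K -> S | e | QS; Q -> K | KK | ee.
After unit-elimination: S -> c | KS; K -> c | e | KS | QS; Q -> c | e | KK | KS | QS | ee.
TERM: introduce A -> e and substitute in every rule of length ≥2.

S -> c | KS; A -> e; K -> c | e | KS | QS; Q -> c | e | AA | KK | KS | QS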